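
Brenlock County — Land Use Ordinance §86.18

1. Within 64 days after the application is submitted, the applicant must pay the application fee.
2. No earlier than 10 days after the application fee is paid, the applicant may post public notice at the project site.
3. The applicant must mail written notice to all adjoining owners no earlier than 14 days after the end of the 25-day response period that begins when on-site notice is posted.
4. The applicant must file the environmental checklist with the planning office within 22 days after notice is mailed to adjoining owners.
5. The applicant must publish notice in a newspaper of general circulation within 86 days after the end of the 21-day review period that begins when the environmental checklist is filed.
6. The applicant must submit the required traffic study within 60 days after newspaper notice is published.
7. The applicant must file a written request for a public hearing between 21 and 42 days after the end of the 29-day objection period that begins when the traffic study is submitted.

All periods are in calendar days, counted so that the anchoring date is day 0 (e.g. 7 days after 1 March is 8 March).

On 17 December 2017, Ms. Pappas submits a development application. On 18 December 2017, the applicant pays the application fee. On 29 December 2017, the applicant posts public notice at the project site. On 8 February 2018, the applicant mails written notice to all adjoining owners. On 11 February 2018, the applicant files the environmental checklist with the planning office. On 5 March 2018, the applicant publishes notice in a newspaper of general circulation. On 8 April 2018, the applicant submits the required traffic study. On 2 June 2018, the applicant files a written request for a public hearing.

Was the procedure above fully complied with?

Yes

Step 1: 64 days after 17 December 2017 (when the application is submitted) is 19 February 2018; 18 December 2017 is within that limit.
Step 2: the earliest permitted date is 10 days after 18 December 2017 (when the application fee is paid), i.e. 28 December 2017; 29 December 2017 is on or after that date.
Step 3: the earliest permitted date is 14 days after 23 January 2018 (end of the 25-day response period, which began when on-site notice is posted on 29 December 2017), i.e. 6 February 2018; 8 February 2018 is on or after that date.
Step 4: 22 days after 8 February 2018 (when notice is mailed to adjoining owners) is 2 March 2018; done 11 February 2018 — timely.
Step 5: 86 days after 4 March 2018 (end of the 21-day review period, which began when the environmental checklist is filed on 11 February 2018) is 29 May 2018; 5 March 2018 is within that limit.
Step 6: 60 days after 5 March 2018 (when newspaper notice is published) is 4 May 2018; completed 8 April 2018, before the deadline.
Step 7: the window is 21–42 days after 7 May 2018 (end of the 29-day objection period, which began when the traffic study is submitted on 8 April 2018), so 28 May 2018 through 18 June 2018; 2 June 2018 falls inside that range.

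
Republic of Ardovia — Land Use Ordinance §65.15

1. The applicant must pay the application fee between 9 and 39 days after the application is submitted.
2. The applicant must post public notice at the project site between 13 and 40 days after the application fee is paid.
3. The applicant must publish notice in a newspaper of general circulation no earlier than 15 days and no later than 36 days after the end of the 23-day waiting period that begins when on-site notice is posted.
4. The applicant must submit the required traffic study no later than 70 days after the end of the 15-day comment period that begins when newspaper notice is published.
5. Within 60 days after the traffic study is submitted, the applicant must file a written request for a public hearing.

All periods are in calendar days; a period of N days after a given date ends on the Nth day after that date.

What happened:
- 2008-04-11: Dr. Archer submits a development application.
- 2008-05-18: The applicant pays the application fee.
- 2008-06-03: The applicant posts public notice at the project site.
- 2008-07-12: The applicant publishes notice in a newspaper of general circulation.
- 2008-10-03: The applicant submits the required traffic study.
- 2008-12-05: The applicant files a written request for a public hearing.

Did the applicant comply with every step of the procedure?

No

(1) the permitted window runs from 2008-04-11 + 9 = 2008-04-20 to 2008-04-11 + 39 = 2008-05-20; 2008-05-18 falls inside that range.
(2) the permitted window runs from 2008-05-18 + 13 = 2008-05-31 to 2008-05-18 + 40 = 2008-06-27; 2008-06-03 falls inside that range.
(3) the permitted window runs from 2008-06-26 + 15 = 2008-07-11 to 2008-06-26 + 36 = 2008-08-01; 2008-07-12 falls inside that range.
(4) due by 2008-07-27 + 70 days = 2008-10-05; done 2008-10-03 — timely.
(5) due by 2008-10-03 + 60 days = 2008-12-02; done 2008-12-05 — 3 days late.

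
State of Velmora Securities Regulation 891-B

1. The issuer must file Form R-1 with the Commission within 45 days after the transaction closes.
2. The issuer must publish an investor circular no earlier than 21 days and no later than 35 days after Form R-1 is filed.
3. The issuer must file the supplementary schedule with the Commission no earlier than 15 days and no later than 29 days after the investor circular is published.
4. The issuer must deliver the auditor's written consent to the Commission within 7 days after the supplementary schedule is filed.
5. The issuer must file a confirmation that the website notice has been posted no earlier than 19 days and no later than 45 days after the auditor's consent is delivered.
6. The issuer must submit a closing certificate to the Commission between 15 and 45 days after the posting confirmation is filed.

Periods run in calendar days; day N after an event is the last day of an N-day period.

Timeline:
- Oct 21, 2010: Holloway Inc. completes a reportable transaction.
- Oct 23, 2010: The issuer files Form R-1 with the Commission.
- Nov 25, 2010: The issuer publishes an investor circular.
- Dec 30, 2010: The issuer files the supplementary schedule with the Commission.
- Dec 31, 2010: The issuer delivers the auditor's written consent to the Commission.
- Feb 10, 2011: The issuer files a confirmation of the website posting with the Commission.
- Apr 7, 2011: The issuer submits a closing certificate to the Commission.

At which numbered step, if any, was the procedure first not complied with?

Step 1: 45 days after Oct 21, 2010 (when the transaction closes) is Dec 5, 2010; done Oct 23, 2010 — timely.
Step 2: the window is 21–35 days after Oct 23, 2010 (when Form R-1 is filed), so Nov 13, 2010 through Nov 27, 2010; done Nov 25, 2010 — within the window.
Step 3: the window is 15–29 days after Nov 25, 2010 (when the investor circular is published), so Dec 10, 2010 through Dec 24, 2010; done Dec 30, 2010 — 6 days after the window closed.

Step 3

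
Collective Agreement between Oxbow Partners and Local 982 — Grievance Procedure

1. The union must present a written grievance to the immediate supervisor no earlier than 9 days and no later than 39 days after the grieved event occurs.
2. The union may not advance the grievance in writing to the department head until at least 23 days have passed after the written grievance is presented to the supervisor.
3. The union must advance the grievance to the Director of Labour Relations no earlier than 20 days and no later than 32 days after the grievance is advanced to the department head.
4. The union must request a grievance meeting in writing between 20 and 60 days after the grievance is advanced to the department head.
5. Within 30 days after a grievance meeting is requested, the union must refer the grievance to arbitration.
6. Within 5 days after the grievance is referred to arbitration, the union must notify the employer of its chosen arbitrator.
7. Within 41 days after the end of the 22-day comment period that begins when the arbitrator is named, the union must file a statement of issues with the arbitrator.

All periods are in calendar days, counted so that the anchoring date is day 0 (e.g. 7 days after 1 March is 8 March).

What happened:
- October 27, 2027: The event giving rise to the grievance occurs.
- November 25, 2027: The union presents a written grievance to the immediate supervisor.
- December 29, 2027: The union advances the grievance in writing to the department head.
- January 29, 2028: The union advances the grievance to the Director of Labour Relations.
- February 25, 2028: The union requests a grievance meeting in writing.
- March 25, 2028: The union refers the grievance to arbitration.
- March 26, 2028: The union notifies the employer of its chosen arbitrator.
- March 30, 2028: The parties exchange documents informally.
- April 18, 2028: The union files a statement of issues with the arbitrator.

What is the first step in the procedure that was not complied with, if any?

None — every step was satisfied

Step 1: the window is 9–39 days after October 27, 2027 (when the grieved event occurs), so November 5, 2027 through December 5, 2027; done November 25, 2027, which is between those dates.
Step 2: the earliest permitted date is 23 days after November 25, 2027 (when the written grievance is presented to the supervisor), i.e. December 18, 2027; done December 29, 2027 — permitted.
Step 3: the window is 20–32 days after December 29, 2027 (when the grievance is advanced to the department head), so January 18, 2028 through January 30, 2028; done January 29, 2028, which is between those dates.
Step 4: the window is 20–60 days after December 29, 2027 (when the grievance is advanced to the department head), so January 18, 2028 through February 27, 2028; done February 25, 2028, which is between those dates.
Step 5: 30 days after February 25, 2028 (when a grievance meeting is requested) is March 26, 2028; March 25, 2028 is within that limit.
Step 6: 5 days after March 25, 2028 (when the grievance is referred to arbitration) is March 30, 2028; completed March 26, 2028, before the deadline.
Step 7: 41 days after April 17, 2028 (end of the 22-day comment period, which began when the arbitrator is named on March 26, 2028) is May 28, 2028; completed April 18, 2028, before the deadline.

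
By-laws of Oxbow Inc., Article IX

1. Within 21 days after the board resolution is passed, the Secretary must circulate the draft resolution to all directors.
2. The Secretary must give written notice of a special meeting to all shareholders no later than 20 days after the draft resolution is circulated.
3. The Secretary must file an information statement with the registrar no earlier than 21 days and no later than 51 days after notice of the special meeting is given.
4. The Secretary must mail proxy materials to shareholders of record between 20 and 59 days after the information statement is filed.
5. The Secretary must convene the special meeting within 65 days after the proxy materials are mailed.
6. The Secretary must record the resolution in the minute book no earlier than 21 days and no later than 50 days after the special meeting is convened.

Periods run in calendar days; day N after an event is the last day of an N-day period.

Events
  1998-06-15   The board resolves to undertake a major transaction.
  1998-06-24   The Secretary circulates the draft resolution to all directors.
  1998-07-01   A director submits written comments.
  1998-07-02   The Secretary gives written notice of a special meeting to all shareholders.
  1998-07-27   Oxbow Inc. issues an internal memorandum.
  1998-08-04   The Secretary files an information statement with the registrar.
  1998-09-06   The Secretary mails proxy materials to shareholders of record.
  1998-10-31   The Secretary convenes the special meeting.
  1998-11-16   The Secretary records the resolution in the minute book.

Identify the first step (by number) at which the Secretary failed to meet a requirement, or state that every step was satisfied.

Step 6

Step 1: 21 days after 1998-06-15 (when the board resolution is passed) is 1998-07-06; 1998-06-24 is within that limit.
Step 2: 20 days after 1998-06-24 (when the draft resolution is circulated) is 1998-07-14; done 1998-07-02 — timely.
Step 3: the window is 21–51 days after 1998-07-02 (when notice of the special meeting is given), so 1998-07-23 through 1998-08-22; done 1998-08-04 — within the window.
Step 4: the window is 20–59 days after 1998-08-04 (when the information statement is filed), so 1998-08-24 through 1998-10-02; done 1998-09-06 — within the window.
Step 5: 65 days after 1998-09-06 (when the proxy materials are mailed) is 1998-11-10; completed 1998-10-31, before the deadline.
Step 6: the window is 21–50 days after 1998-10-31 (when the special meeting is convened), so 1998-11-21 through 1998-12-20; 1998-11-16 is 5 days too early.
The analysis stops there.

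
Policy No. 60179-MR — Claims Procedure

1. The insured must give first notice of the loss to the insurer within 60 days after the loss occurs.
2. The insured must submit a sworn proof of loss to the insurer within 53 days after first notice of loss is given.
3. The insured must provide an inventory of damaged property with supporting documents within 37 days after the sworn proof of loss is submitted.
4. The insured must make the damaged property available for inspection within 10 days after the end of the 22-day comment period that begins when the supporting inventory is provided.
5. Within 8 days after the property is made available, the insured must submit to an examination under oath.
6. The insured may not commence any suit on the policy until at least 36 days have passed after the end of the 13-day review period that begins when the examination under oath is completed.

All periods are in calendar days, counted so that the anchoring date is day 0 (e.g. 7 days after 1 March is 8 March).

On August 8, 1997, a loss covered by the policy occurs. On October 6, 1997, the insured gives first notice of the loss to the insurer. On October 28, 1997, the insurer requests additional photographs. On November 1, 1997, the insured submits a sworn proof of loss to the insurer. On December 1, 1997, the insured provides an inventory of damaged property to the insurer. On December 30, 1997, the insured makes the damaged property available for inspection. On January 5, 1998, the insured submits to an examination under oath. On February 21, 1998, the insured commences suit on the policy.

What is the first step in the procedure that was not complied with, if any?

Step 6

Step 1: 60 days after August 8, 1997 (when the loss occurs) is October 7, 1997; October 6, 1997 is within that limit.
Step 2: 53 days after October 6, 1997 (when first notice of loss is given) is November 28, 1997; completed November 1, 1997, before the deadline.
Step 3: 37 days after November 1, 1997 (when the sworn proof of loss is submitted) is December 8, 1997; completed December 1, 1997, before the deadline.
Step 4: 10 days after December 23, 1997 (end of the 22-day comment period, which began when the supporting inventory is provided on December 1, 1997) is January 2, 1998; done December 30, 1997 — timely.
Step 5: 8 days after December 30, 1997 (when the property is made available) is January 7, 1998; completed January 5, 1998, before the deadline.
Step 6: the earliest permitted date is 36 days after January 18, 1998 (end of the 13-day review period, which began when the examination under oath is completed on January 5, 1998), i.e. February 23, 1998; done February 21, 1998 — 2 days too early.
The procedure was therefore not followed at step 6.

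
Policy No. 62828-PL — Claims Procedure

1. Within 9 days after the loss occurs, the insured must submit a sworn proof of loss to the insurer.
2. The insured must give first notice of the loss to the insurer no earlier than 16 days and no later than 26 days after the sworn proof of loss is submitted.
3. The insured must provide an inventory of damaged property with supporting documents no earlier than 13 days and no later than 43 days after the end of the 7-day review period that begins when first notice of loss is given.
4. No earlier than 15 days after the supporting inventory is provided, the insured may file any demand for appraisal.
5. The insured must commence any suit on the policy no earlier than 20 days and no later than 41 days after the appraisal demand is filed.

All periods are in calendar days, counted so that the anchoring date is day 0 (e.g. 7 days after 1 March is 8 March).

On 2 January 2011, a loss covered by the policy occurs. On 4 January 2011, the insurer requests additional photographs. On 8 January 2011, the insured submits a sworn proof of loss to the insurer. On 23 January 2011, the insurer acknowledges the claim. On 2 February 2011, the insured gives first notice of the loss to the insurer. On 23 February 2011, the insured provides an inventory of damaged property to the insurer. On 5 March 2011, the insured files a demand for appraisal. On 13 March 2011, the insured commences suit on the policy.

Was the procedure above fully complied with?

No

Step 1: 9 days after 2 January 2011 (when the loss occurs) is 11 January 2011; done 8 January 2011 — timely.
Step 2: the window is 16–26 days after 8 January 2011 (when the sworn proof of loss is submitted), so 24 January 2011 through 3 February 2011; 2 February 2011 falls inside that range.
Step 3: the window is 13–43 days after 9 February 2011 (end of the 7-day review period, which began when first notice of loss is given on 2 February 2011), so 22 February 2011 through 24 March 2011; done 23 February 2011 — within the window.
Step 4: the earliest permitted date is 15 days after 23 February 2011 (when the supporting inventory is provided), i.e. 10 March 2011; 5 March 2011 is 5 days before the earliest permitted date.
No need to go further; step 4 was not satisfied.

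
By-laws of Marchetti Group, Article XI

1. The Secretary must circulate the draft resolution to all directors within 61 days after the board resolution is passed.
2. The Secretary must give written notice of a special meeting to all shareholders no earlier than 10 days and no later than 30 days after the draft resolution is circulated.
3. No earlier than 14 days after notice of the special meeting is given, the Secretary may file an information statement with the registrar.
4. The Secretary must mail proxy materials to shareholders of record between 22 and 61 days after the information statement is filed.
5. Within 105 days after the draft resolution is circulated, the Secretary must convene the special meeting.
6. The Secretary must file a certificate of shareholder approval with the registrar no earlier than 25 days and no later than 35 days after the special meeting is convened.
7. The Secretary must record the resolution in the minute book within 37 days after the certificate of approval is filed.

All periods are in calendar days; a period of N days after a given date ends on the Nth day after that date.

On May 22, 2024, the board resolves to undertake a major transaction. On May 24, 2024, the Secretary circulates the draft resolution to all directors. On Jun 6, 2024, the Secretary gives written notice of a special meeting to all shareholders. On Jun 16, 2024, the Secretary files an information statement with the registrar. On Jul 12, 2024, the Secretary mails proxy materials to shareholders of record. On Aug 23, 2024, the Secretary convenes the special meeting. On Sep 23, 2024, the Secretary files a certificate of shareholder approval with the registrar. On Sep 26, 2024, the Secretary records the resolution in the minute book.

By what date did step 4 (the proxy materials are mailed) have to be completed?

Step 4 runs from Jun 16, 2024, when the information statement is filed. The window is 22–61 days after Jun 16, 2024; it closes on Aug 16, 2024.

Aug 16, 2024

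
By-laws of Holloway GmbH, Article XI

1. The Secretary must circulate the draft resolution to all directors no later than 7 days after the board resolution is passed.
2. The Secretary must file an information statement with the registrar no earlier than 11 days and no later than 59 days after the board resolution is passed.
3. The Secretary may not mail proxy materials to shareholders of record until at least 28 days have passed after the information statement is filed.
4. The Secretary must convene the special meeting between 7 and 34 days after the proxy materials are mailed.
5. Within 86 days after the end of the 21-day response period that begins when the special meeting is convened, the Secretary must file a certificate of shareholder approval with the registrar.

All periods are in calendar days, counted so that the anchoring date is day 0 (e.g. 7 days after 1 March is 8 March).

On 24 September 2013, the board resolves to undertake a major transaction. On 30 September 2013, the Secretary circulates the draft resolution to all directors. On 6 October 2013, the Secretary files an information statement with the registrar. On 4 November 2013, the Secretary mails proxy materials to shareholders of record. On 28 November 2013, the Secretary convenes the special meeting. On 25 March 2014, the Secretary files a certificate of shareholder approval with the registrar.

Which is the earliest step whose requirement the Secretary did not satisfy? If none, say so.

Step 5

(1) due by 24 September 2013 + 7 days = 1 October 2013; done 30 September 2013 — timely.
(2) the permitted window runs from 24 September 2013 + 11 = 5 October 2013 to 24 September 2013 + 59 = 22 November 2013; done 6 October 2013, which is between those dates.
(3) permitted from 6 October 2013 + 28 days = 3 November 2013 onward; done 4 November 2013 — permitted.
(4) the permitted window runs from 4 November 2013 + 7 = 11 November 2013 to 4 November 2013 + 34 = 8 December 2013; 28 November 2013 falls inside that range.
(5) due by 19 December 2013 + 86 days = 15 March 2014; 25 March 2014 misses that deadline by 10 days.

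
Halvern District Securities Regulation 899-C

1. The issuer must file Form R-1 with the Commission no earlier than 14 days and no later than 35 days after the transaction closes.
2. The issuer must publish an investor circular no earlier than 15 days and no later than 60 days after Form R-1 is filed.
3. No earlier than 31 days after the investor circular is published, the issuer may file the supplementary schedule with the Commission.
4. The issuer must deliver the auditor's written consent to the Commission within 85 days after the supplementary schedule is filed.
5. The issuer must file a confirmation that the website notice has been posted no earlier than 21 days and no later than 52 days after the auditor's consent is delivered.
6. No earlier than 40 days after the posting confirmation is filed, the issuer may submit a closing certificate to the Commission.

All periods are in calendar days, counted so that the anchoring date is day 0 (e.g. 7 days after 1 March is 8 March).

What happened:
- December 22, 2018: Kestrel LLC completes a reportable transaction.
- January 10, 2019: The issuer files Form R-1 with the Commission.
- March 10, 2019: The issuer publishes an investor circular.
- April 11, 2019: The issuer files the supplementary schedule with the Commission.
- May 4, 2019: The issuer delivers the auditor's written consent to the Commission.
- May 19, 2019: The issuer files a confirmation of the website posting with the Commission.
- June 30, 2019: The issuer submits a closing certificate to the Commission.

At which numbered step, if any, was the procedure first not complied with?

Step 1 — 14 and 35 days from December 22, 2018 (when the transaction closes) are January 5, 2019 and January 26, 2019 respectively; done January 10, 2019 — within the window.
Step 2 — 15 and 60 days from January 10, 2019 (when Form R-1 is filed) are January 25, 2019 and March 11, 2019 respectively; done March 10, 2019 — within the window.
Step 3 — must wait 31 days from March 10, 2019 (when the investor circular is published), so not before April 10, 2019; done April 11, 2019 — permitted.
Step 4 — counting 85 days from April 11, 2019 (when the supplementary schedule is filed) gives a deadline of July 5, 2019; May 4, 2019 is within that limit.
Step 5 — 21 and 52 days from May 4, 2019 (when the auditor's consent is delivered) are May 25, 2019 and June 25, 2019 respectively; done May 19, 2019 — 6 days before the window opened.

Step 5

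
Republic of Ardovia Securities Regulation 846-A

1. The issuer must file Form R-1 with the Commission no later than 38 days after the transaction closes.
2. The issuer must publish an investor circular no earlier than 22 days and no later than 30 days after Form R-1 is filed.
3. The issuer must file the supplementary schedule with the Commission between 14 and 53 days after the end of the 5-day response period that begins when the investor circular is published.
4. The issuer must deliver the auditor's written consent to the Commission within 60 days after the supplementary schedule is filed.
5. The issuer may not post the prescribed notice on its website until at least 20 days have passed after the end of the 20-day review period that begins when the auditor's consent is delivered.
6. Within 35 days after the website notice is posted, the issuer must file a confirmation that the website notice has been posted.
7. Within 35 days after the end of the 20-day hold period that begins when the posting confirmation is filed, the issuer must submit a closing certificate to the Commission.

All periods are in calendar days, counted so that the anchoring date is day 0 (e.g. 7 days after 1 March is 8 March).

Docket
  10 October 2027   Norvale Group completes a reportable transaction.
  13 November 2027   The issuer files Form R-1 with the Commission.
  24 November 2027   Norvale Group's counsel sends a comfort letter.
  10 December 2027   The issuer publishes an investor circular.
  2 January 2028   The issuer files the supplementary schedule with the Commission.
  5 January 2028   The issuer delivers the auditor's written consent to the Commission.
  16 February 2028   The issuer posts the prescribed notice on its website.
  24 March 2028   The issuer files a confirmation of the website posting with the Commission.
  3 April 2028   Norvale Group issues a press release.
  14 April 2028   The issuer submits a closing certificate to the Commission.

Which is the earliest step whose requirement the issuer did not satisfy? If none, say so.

Step 6

Step 1: 38 days after 10 October 2027 (when the transaction closes) is 17 November 2027; done 13 November 2027 — timely.
Step 2: the window is 22–30 days after 13 November 2027 (when Form R-1 is filed), so 5 December 2027 through 13 December 2027; done 10 December 2027 — within the window.
Step 3: the window is 14–53 days after 15 December 2027 (end of the 5-day response period, which began when the investor circular is published on 10 December 2027), so 29 December 2027 through 6 February 2028; 2 January 2028 falls inside that range.
Step 4: 60 days after 2 January 2028 (when the supplementary schedule is filed) is 2 March 2028; 5 January 2028 is within that limit.
Step 5: the earliest permitted date is 20 days after 25 January 2028 (end of the 20-day review period, which began when the auditor's consent is delivered on 5 January 2028), i.e. 14 February 2028; done 16 February 2028 — permitted.
Step 6: 35 days after 16 February 2028 (when the website notice is posted) is 22 March 2028; not done until 24 March 2028, 2 days after the deadline.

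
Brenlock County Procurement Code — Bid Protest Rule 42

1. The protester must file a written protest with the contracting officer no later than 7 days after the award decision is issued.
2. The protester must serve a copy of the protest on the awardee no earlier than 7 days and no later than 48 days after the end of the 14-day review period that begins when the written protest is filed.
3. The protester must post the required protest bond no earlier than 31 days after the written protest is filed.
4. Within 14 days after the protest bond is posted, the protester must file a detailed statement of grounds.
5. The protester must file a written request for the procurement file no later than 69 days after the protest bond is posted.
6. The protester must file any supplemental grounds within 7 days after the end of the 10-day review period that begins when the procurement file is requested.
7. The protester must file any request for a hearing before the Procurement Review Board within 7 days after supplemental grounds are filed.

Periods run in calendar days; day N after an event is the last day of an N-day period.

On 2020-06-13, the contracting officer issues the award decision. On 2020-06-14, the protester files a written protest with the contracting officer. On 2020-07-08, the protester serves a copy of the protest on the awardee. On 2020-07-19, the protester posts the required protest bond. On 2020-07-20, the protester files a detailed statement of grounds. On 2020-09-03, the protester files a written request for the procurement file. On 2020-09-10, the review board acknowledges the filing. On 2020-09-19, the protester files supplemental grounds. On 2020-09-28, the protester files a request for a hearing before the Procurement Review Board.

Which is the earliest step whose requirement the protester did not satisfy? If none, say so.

Step 7

Step 1 — counting 7 days from 2020-06-13 (when the award decision is issued) gives a deadline of 2020-06-20; 2020-06-14 is within that limit.
Step 2 — 7 and 48 days from 2020-06-28 (end of the 14-day review period, which began when the written protest is filed on 2020-06-14) are 2020-07-05 and 2020-08-15 respectively; done 2020-07-08 — within the window.
Step 3 — must wait 31 days from 2020-06-14 (when the written protest is filed), so not before 2020-07-15; done 2020-07-19, after the minimum wait.
Step 4 — counting 14 days from 2020-07-19 (when the protest bond is posted) gives a deadline of 2020-08-02; completed 2020-07-20, before the deadline.
Step 5 — counting 69 days from 2020-07-19 (when the protest bond is posted) gives a deadline of 2020-09-26; 2020-09-03 is within that limit.
Step 6 — counting 7 days from 2020-09-13 (end of the 10-day review period, which began when the procurement file is requested on 2020-09-03) gives a deadline of 2020-09-20; done 2020-09-19 — timely.
Step 7 — counting 7 days from 2020-09-19 (when supplemental grounds are filed) gives a deadline of 2020-09-26; done 2020-09-28 — 2 days late.
The procedure was therefore not followed at step 7.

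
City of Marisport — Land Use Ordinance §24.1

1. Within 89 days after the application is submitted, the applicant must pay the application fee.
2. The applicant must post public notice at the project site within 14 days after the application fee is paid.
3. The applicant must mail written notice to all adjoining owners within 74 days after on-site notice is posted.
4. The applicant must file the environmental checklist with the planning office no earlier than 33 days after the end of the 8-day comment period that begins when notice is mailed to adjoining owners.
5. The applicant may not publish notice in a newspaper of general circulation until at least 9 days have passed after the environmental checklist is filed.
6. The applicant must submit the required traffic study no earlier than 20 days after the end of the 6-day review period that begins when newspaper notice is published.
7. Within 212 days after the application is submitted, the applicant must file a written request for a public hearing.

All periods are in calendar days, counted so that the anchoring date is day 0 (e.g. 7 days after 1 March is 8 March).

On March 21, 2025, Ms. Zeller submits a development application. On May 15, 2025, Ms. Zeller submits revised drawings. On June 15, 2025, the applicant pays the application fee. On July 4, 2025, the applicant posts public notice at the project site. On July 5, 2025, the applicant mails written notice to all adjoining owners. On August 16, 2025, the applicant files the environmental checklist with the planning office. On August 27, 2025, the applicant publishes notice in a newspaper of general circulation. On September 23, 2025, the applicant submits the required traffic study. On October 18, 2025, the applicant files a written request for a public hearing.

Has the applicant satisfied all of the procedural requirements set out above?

(1) due by March 21, 2025 + 89 days = June 18, 2025; June 15, 2025 is within that limit.
(2) due by June 15, 2025 + 14 days = June 29, 2025; done July 4, 2025 — 5 days late.

No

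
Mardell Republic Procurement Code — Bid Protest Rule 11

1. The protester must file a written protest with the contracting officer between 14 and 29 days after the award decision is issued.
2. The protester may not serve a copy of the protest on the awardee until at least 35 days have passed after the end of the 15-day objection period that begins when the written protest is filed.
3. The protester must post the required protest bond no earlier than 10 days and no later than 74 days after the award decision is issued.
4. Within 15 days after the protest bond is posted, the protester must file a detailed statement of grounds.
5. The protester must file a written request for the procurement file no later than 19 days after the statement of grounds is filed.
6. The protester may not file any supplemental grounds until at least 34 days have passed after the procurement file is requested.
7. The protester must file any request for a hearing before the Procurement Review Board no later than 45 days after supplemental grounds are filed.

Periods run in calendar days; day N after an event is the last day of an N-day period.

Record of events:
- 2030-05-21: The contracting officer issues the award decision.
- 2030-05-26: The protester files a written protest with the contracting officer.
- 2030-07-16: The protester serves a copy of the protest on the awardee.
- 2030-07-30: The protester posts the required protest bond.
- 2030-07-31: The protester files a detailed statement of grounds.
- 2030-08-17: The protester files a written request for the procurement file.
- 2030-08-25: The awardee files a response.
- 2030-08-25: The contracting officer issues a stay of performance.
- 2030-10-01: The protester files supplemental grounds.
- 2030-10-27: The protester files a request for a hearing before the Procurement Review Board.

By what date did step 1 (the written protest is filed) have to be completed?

2030-06-19

Step 1 runs from 2030-05-21, when the award decision is issued. The window is 14–29 days after 2030-05-21; it closes on 2030-06-19.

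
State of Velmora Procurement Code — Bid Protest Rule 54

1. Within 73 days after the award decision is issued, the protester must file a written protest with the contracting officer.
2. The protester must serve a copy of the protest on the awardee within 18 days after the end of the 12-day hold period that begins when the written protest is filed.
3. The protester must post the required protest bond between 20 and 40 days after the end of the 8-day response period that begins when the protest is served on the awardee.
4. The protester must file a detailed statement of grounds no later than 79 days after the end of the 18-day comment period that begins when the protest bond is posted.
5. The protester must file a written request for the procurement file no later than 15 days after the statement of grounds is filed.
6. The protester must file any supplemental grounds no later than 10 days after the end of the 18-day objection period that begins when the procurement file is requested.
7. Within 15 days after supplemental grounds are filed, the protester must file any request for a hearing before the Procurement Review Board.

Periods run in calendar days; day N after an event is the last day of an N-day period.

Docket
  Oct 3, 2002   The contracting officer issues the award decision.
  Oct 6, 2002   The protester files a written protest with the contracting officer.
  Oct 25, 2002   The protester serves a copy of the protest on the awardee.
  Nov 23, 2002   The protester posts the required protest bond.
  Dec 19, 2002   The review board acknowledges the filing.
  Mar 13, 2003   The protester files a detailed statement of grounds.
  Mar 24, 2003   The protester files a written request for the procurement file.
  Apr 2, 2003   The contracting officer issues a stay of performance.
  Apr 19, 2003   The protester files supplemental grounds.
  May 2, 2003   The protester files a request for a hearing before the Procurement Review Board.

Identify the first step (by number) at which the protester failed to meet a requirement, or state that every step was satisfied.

Step 1: 73 days after Oct 3, 2002 (when the award decision is issued) is Dec 15, 2002; Oct 6, 2002 is within that limit.
Step 2: 18 days after Oct 18, 2002 (end of the 12-day hold period, which began when the written protest is filed on Oct 6, 2002) is Nov 5, 2002; done Oct 25, 2002 — timely.
Step 3: the window is 20–40 days after Nov 2, 2002 (end of the 8-day response period, which began when the protest is served on the awardee on Oct 25, 2002), so Nov 22, 2002 through Dec 12, 2002; done Nov 23, 2002, which is between those dates.
Step 4: 79 days after Dec 11, 2002 (end of the 18-day comment period, which began when the protest bond is posted on Nov 23, 2002) is Feb 28, 2003; Mar 13, 2003 misses that deadline by 13 days.
That is the first point of non-compliance.

Step 4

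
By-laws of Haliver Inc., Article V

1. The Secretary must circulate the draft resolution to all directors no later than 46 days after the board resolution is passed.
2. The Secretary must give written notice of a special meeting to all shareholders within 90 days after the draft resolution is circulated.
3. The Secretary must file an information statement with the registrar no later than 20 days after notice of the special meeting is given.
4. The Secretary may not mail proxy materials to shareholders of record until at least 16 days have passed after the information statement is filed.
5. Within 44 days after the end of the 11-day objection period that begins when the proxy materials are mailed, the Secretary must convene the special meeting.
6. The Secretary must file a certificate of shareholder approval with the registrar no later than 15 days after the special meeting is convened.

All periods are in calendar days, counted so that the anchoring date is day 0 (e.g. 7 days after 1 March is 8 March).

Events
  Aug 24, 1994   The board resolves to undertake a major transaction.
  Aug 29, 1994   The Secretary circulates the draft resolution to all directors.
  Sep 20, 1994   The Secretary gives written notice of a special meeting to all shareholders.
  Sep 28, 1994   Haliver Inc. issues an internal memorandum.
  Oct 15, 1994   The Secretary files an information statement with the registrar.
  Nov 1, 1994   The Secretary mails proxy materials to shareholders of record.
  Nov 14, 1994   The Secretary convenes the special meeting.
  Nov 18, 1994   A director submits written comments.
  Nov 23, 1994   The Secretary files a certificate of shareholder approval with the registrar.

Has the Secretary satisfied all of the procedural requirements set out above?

No

Step 1 — counting 46 days from Aug 24, 1994 (when the board resolution is passed) gives a deadline of Oct 9, 1994; done Aug 29, 1994 — timely.
Step 2 — counting 90 days from Aug 29, 1994 (when the draft resolution is circulated) gives a deadline of Nov 27, 1994; done Sep 20, 1994 — timely.
Step 3 — counting 20 days from Sep 20, 1994 (when notice of the special meeting is given) gives a deadline of Oct 10, 1994; done Oct 15, 1994 — 5 days late.
That is the first point of non-compliance.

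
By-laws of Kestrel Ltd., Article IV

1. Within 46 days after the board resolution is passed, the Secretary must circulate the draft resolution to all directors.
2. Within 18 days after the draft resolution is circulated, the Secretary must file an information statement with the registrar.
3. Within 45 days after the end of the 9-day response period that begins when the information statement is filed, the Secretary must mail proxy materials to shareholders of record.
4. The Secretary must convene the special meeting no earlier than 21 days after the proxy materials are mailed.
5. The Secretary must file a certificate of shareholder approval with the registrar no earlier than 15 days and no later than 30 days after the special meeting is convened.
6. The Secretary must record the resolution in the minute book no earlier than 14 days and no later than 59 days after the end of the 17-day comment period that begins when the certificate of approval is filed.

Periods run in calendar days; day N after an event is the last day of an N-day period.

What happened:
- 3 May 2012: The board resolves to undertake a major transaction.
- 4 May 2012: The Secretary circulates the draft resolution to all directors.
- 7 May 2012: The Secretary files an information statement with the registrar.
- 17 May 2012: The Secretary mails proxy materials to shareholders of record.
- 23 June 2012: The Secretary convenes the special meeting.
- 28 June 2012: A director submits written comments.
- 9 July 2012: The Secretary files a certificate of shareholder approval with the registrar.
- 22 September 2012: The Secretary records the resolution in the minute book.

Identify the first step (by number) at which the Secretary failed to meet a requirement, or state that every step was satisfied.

None — every step was satisfied

Step 1 — counting 46 days from 3 May 2012 (when the board resolution is passed) gives a deadline of 18 June 2012; completed 4 May 2012, before the deadline.
Step 2 — counting 18 days from 4 May 2012 (when the draft resolution is circulated) gives a deadline of 22 May 2012; done 7 May 2012 — timely.
Step 3 — counting 45 days from 16 May 2012 (end of the 9-day response period, which began when the information statement is filed on 7 May 2012) gives a deadline of 30 June 2012; done 17 May 2012 — timely.
Step 4 — must wait 21 days from 17 May 2012 (when the proxy materials are mailed), so not before 7 June 2012; done 23 June 2012 — permitted.
Step 5 — 15 and 30 days from 23 June 2012 (when the special meeting is convened) are 8 July 2012 and 23 July 2012 respectively; done 9 July 2012, which is between those dates.
Step 6 — 14 and 59 days from 26 July 2012 (end of the 17-day comment period, which began when the certificate of approval is filed on 9 July 2012) are 9 August 2012 and 23 September 2012 respectively; done 22 September 2012, which is between those dates.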